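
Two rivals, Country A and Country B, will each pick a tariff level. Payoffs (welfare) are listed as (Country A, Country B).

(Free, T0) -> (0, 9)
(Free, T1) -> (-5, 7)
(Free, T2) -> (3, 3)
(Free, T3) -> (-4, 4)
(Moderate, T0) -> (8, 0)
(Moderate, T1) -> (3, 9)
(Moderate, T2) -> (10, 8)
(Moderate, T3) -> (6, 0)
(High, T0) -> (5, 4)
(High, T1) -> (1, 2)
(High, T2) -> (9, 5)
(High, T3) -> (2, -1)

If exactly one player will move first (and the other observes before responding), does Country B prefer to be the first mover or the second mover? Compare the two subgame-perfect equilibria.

first

If Country A leads: Country B's best replies are Free→T0, Moderate→T1, High→T2; Country A's induced payoffs 0, 3, 9; outcome (High, T2), payoffs (9, 5).
If Country B leads: Country A's best replies are T0→Moderate, T1→Moderate, T2→Moderate, T3→Moderate; Country B's induced payoffs 0, 9, 8, 0; outcome (Moderate, T1), payoffs (3, 9).
Country B gets 9 moving first and 5 moving second, so Country B prefers to move first.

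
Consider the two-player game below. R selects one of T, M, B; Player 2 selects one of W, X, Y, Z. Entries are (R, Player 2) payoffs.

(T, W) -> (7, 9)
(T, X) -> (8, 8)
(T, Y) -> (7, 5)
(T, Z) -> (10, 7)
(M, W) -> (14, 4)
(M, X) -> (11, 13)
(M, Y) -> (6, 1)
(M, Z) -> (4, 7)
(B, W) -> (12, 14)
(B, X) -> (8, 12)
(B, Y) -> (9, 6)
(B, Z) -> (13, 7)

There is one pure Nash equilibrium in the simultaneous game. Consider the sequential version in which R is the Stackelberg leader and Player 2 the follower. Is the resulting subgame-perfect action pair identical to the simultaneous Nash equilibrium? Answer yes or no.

Work backward from Player 2's decision.
- T: BR = W, leader payoff 7.
- M: BR = X, leader payoff 11.
- B: BR = W, leader payoff 12.
R's induced payoffs are 7, 11, 12, so R commits to B. Subgame-perfect outcome: (B, W) with payoffs (12, 14).
Now find the simultaneous Nash equilibrium.
R's best replies: W→M; X→M; Y→B; Z→B.
Player 2's best replies: T→W; M→X; B→W.
The unique mutual best reply is (M, X), giving (11, 13).
Sequential outcome (B, W) differs from the Nash profile (M, X).

no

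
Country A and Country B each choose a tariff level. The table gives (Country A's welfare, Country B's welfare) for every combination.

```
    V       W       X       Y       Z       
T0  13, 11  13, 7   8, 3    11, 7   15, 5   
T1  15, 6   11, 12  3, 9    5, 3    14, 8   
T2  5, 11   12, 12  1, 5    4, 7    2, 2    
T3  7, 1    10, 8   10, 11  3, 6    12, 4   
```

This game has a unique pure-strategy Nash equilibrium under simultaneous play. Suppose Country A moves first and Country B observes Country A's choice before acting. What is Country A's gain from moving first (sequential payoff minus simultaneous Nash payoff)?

Backward induction with Country A moving first.
- T0 → Country B plays V (best of 11, 7, 3, 7, 5); Country A gets 13.
- T1 → Country B plays W (best of 6, 12, 9, 3, 8); Country A gets 11.
- T2 → Country B plays W (best of 11, 12, 5, 7, 2); Country A gets 12.
- T3 → Country B plays X (best of 1, 8, 11, 6, 4); Country A gets 10.
Country A's induced payoffs are 13, 11, 12, 10, so Country A commits to T0. Subgame-perfect outcome: (T0, V) with payoffs (13, 11).
For the simultaneous game, intersect best replies.
Country A's best replies: V→T1; W→T0; X→T3; Y→T0; Z→T0.
Country B's best replies: T0→V; T1→W; T2→W; T3→X.
The unique mutual best reply is (T3, X), giving (10, 11).
Country A's commitment gain: 13 − 10 = 3.

3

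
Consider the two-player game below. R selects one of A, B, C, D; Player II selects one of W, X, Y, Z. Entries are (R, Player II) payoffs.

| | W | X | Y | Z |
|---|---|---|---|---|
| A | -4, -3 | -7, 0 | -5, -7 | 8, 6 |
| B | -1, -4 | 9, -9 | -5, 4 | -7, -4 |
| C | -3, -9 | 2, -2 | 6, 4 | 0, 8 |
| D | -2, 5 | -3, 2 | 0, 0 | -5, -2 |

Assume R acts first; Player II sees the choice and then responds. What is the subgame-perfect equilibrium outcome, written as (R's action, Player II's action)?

Solve by backward induction (R leads).
- A → Player II plays Z (best of -3, 0, -7, 6); R gets 8.
- B → Player II plays Y (best of -4, -9, 4, -4); R gets -5.
- C → Player II plays Z (best of -9, -2, 4, 8); R gets 0.
- D → Player II plays W (best of 5, 2, 0, -2); R gets -2.
Maximizing over 8, -5, 0, -2, R chooses A. Subgame-perfect outcome: (A, Z) with payoffs (8, 6).

(A, Z)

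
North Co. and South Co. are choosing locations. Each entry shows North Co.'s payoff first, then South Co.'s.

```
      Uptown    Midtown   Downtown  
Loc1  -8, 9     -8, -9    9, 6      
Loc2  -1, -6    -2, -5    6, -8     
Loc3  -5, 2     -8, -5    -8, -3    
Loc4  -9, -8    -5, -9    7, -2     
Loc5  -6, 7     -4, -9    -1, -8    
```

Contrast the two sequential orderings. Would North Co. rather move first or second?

second

If North Co. leads: South Co.'s best replies are Loc1→Uptown, Loc2→Midtown, Loc3→Uptown, Loc4→Downtown, Loc5→Uptown; North Co.'s induced payoffs -8, -2, -5, 7, -6; outcome (Loc4, Downtown), payoffs (7, -2).
If South Co. leads: North Co.'s best replies are Uptown→Loc2, Midtown→Loc2, Downtown→Loc1; South Co.'s induced payoffs -6, -5, 6; outcome (Loc1, Downtown), payoffs (9, 6).
North Co. gets 7 moving first and 9 moving second, so North Co. prefers to move second.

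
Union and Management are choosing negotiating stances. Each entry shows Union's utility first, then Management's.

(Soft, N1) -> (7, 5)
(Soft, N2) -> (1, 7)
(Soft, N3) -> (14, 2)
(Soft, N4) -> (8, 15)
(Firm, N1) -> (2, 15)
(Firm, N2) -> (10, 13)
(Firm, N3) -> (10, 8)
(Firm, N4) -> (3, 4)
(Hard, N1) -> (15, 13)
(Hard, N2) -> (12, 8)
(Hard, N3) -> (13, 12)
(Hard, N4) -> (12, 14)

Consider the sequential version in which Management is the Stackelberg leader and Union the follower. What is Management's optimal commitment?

Solve by backward induction (Management leads).
- N1: Union compares 7, 2, 15 and picks Hard; Management would get 13.
- N2: Union compares 1, 10, 12 and picks Hard; Management would get 8.
- N3: Union compares 14, 10, 13 and picks Soft; Management would get 2.
- N4: Union compares 8, 3, 12 and picks Hard; Management would get 14.
Management's induced payoffs are 13, 8, 2, 14, so Management commits to N4. Subgame-perfect outcome: (Hard, N4) with payoffs (12, 14).

N4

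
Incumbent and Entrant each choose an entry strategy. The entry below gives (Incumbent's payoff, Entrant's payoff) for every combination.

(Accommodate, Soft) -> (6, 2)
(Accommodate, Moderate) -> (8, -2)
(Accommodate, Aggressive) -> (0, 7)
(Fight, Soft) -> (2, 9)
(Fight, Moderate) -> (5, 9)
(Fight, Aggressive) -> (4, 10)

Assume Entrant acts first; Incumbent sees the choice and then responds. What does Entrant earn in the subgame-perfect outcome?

10

Work backward from Incumbent's decision.
- Soft: Incumbent compares 6, 2 and picks Accommodate; Entrant would get 2.
- Moderate: Incumbent compares 8, 5 and picks Accommodate; Entrant would get -2.
- Aggressive: Incumbent compares 0, 4 and picks Fight; Entrant would get 10.
Among 2, -2, 10, the best is 10 at Aggressive. Subgame-perfect outcome: (Fight, Aggressive) with payoffs (4, 10).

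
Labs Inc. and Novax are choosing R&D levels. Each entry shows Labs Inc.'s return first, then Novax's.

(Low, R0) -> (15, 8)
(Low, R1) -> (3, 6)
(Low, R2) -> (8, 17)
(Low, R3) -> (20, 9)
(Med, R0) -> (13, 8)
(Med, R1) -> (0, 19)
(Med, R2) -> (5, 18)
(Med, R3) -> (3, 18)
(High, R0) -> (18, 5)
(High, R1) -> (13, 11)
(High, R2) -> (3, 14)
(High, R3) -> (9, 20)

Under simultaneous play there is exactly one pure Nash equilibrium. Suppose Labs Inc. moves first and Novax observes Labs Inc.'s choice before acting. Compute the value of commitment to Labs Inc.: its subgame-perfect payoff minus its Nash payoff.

Work backward from Novax's decision.
- Low → Novax plays R2 (best of 8, 6, 17, 9); Labs Inc. gets 8.
- Med → Novax plays R1 (best of 8, 19, 18, 18); Labs Inc. gets 0.
- High → Novax plays R3 (best of 5, 11, 14, 20); Labs Inc. gets 9.
Labs Inc.'s induced payoffs are 8, 0, 9, so Labs Inc. commits to High. Subgame-perfect outcome: (High, R3) with payoffs (9, 20).
Under simultaneous play:
Labs Inc.'s best replies: R0→High; R1→High; R2→Low; R3→Low.
Novax's best replies: Low→R2; Med→R1; High→R3.
Only (Low, R2) has each player best-responding; Nash payoffs (8, 17).
Labs Inc.'s commitment gain: 9 − 8 = 1.

1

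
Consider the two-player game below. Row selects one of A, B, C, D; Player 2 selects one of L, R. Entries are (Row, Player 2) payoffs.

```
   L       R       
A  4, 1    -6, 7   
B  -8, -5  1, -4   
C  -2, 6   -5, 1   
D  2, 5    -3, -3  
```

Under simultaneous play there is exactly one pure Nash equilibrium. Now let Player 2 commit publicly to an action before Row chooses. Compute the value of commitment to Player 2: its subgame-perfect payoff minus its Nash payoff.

Work backward from Row's decision.
- L: BR = A, leader payoff 1.
- R: BR = B, leader payoff -4.
Among 1, -4, the best is 1 at L. Subgame-perfect outcome: (A, L) with payoffs (4, 1).
For the simultaneous game, intersect best replies.
Row's best replies: L→A; R→B.
Player 2's best replies: A→R; B→R; C→L; D→L.
The unique mutual best reply is (B, R), giving (1, -4).
Player 2's commitment gain: 1 − -4 = 5.

5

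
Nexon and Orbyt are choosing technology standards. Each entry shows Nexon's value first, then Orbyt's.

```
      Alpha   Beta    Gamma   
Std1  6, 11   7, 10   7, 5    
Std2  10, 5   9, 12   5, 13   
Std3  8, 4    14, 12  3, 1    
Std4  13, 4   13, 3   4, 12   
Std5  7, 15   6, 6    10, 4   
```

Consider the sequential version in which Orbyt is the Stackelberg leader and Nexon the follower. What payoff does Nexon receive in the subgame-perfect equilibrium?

14

Work backward from Nexon's decision.
- Alpha: Nexon compares 6, 10, 8, 13, 7 and picks Std4; Orbyt would get 4.
- Beta: Nexon compares 7, 9, 14, 13, 6 and picks Std3; Orbyt would get 12.
- Gamma: Nexon compares 7, 5, 3, 4, 10 and picks Std5; Orbyt would get 4.
Maximizing over 4, 12, 4, Orbyt chooses Beta. Subgame-perfect outcome: (Std3, Beta) with payoffs (14, 12).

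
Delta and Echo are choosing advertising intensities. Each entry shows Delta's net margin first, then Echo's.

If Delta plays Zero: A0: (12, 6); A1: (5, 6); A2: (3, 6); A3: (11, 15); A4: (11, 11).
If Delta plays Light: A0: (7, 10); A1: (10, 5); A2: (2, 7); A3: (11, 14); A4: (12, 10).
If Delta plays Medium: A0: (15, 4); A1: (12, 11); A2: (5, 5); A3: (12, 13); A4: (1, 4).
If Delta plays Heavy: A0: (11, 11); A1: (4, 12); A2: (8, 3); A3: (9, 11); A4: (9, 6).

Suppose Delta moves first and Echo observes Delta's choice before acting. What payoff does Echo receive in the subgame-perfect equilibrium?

Backward induction with Delta moving first.
- Zero → Echo plays A3 (best of 6, 6, 6, 15, 11); Delta gets 11.
- Light → Echo plays A3 (best of 10, 5, 7, 14, 10); Delta gets 11.
- Medium → Echo plays A3 (best of 4, 11, 5, 13, 4); Delta gets 12.
- Heavy → Echo plays A1 (best of 11, 12, 3, 11, 6); Delta gets 4.
Among 11, 11, 12, 4, the best is 12 at Medium. Subgame-perfect outcome: (Medium, A3) with payoffs (12, 13).

13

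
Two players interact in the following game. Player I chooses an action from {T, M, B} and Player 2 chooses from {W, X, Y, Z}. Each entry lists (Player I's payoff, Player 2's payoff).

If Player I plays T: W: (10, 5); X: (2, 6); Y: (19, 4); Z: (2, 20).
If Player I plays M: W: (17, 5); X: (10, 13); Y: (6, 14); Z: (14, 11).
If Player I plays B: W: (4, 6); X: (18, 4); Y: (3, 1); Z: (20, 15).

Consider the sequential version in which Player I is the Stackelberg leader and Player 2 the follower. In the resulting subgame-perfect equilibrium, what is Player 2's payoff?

Backward induction with Player I moving first.
- T: BR = Z, leader payoff 2.
- M: BR = Y, leader payoff 6.
- B: BR = Z, leader payoff 20.
Among 2, 6, 20, the best is 20 at B. Subgame-perfect outcome: (B, Z) with payoffs (20, 15).

15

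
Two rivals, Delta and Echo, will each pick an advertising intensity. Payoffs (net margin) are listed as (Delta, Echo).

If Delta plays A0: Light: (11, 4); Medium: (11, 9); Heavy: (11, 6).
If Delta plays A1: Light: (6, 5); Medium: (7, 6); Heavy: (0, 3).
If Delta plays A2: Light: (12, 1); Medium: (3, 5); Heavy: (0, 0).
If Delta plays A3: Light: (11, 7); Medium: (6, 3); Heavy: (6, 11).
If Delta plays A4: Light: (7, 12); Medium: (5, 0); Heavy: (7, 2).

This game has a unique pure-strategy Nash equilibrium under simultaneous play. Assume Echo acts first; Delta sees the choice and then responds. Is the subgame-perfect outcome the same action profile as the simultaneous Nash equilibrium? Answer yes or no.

Delta best-responds to each possible Echo move:
- Light → Delta plays A2 (best of 11, 6, 12, 11, 7); Echo gets 1.
- Medium → Delta plays A0 (best of 11, 7, 3, 6, 5); Echo gets 9.
- Heavy → Delta plays A0 (best of 11, 0, 0, 6, 7); Echo gets 6.
Echo's induced payoffs are 1, 9, 6, so Echo commits to Medium. Subgame-perfect outcome: (A0, Medium) with payoffs (11, 9).
For the simultaneous game, intersect best replies.
Delta's best replies: Light→A2; Medium→A0; Heavy→A0.
Echo's best replies: A0→Medium; A1→Medium; A2→Medium; A3→Heavy; A4→Light.
The unique mutual best reply is (A0, Medium), giving (11, 9).
Sequential outcome (A0, Medium) coincides with the Nash profile (A0, Medium).

yes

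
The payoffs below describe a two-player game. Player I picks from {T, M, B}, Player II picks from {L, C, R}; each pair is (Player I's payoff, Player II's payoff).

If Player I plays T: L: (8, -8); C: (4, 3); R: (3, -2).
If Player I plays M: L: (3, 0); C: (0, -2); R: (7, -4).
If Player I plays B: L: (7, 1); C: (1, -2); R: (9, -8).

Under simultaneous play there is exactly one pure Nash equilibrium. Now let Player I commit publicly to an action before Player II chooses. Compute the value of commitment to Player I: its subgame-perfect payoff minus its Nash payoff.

Solve by backward induction (Player I leads).
- T: Player II compares -8, 3, -2 and picks C; Player I would get 4.
- M: Player II compares 0, -2, -4 and picks L; Player I would get 3.
- B: Player II compares 1, -2, -8 and picks L; Player I would get 7.
Maximizing over 4, 3, 7, Player I chooses B. Subgame-perfect outcome: (B, L) with payoffs (7, 1).
Under simultaneous play:
Player I's best replies: L→T; C→T; R→B.
Player II's best replies: T→C; M→L; B→L.
The unique mutual best reply is (T, C), giving (4, 3).
Player I's commitment gain: 7 − 4 = 3.

3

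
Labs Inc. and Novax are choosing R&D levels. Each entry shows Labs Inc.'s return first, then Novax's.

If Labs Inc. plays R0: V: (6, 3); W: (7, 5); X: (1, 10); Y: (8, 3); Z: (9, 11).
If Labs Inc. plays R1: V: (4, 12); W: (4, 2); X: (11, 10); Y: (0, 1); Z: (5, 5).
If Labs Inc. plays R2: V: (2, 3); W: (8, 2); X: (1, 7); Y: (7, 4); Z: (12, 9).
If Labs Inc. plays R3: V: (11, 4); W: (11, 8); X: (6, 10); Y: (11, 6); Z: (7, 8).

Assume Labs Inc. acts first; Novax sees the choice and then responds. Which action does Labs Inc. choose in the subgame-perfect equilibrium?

Backward induction with Labs Inc. moving first.
- R0: Novax compares 3, 5, 10, 3, 11 and picks Z; Labs Inc. would get 9.
- R1: Novax compares 12, 2, 10, 1, 5 and picks V; Labs Inc. would get 4.
- R2: Novax compares 3, 2, 7, 4, 9 and picks Z; Labs Inc. would get 12.
- R3: Novax compares 4, 8, 10, 6, 8 and picks X; Labs Inc. would get 6.
Labs Inc.'s induced payoffs are 9, 4, 12, 6, so Labs Inc. commits to R2. Subgame-perfect outcome: (R2, Z) with payoffs (12, 9).

R2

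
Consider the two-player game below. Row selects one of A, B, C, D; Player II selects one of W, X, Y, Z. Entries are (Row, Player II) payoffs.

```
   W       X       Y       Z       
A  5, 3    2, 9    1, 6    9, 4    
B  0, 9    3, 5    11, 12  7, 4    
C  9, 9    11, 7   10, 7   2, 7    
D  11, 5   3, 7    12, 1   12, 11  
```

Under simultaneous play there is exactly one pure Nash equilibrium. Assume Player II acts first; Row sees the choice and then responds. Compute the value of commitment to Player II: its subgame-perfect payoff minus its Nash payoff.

0

Solve by backward induction (Player II leads).
- W → Row plays D (best of 5, 0, 9, 11); Player II gets 5.
- X → Row plays C (best of 2, 3, 11, 3); Player II gets 7.
- Y → Row plays D (best of 1, 11, 10, 12); Player II gets 1.
- Z → Row plays D (best of 9, 7, 2, 12); Player II gets 11.
Maximizing over 5, 7, 1, 11, Player II chooses Z. Subgame-perfect outcome: (D, Z) with payoffs (12, 11).
Now find the simultaneous Nash equilibrium.
Row's best replies: W→D; X→C; Y→D; Z→D.
Player II's best replies: A→X; B→Y; C→W; D→Z.
The unique mutual best reply is (D, Z), giving (12, 11).
Player II's commitment gain: 11 − 11 = 0.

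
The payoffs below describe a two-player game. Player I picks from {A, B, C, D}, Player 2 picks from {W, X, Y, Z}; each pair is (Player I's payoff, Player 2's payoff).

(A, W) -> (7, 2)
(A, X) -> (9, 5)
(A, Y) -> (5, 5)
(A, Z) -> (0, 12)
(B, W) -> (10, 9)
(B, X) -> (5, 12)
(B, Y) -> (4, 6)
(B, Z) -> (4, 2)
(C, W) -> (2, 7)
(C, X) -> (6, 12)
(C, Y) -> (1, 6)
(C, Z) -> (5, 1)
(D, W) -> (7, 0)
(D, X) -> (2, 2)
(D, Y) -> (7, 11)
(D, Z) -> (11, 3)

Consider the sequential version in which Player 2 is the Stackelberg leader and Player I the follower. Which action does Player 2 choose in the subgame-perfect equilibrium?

Backward induction with Player 2 moving first.
- W: BR = B, leader payoff 9.
- X: BR = A, leader payoff 5.
- Y: BR = D, leader payoff 11.
- Z: BR = D, leader payoff 3.
Player 2's induced payoffs are 9, 5, 11, 3, so Player 2 commits to Y. Subgame-perfect outcome: (D, Y) with payoffs (7, 11).

Y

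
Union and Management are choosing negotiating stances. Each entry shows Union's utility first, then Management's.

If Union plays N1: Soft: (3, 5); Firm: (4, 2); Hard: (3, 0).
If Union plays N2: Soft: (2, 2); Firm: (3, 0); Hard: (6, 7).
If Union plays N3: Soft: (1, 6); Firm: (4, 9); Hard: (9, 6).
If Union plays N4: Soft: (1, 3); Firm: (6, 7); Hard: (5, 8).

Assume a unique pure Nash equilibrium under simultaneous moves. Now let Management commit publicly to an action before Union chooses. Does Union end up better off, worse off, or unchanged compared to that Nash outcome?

Solve by backward induction (Management leads).
- Soft: Union compares 3, 2, 1, 1 and picks N1; Management would get 5.
- Firm: Union compares 4, 3, 4, 6 and picks N4; Management would get 7.
- Hard: Union compares 3, 6, 9, 5 and picks N3; Management would get 6.
Management's induced payoffs are 5, 7, 6, so Management commits to Firm. Subgame-perfect outcome: (N4, Firm) with payoffs (6, 7).
For the simultaneous game, intersect best replies.
Union's best replies: Soft→N1; Firm→N4; Hard→N3.
Management's best replies: N1→Soft; N2→Hard; N3→Firm; N4→Hard.
Only (N1, Soft) has each player best-responding; Nash payoffs (3, 5).
Union earns 6 sequentially versus 3 at the Nash outcome: better off.

better off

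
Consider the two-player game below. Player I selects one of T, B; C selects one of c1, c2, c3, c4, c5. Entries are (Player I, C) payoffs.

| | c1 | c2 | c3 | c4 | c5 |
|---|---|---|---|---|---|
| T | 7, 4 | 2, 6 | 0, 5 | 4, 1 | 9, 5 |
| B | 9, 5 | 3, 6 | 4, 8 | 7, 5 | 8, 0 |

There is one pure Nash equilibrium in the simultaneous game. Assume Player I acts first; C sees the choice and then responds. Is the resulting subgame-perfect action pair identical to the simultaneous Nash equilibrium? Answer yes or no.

Work backward from C's decision.
- T: C compares 4, 6, 5, 1, 5 and picks c2; Player I would get 2.
- B: C compares 5, 6, 8, 5, 0 and picks c3; Player I would get 4.
Maximizing over 2, 4, Player I chooses B. Subgame-perfect outcome: (B, c3) with payoffs (4, 8).
For the simultaneous game, intersect best replies.
Player I's best replies: c1→B; c2→B; c3→B; c4→B; c5→T.
C's best replies: T→c2; B→c3.
Only (B, c3) has each player best-responding; Nash payoffs (4, 8).
Sequential outcome (B, c3) coincides with the Nash profile (B, c3).

yes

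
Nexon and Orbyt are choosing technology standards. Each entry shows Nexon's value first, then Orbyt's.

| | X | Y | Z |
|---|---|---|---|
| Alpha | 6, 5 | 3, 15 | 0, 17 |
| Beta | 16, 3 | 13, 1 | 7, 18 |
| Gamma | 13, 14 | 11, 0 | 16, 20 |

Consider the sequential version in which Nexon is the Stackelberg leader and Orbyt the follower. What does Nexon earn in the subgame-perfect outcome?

Solve by backward induction (Nexon leads).
- Alpha → Orbyt plays Z (best of 5, 15, 17); Nexon gets 0.
- Beta → Orbyt plays Z (best of 3, 1, 18); Nexon gets 7.
- Gamma → Orbyt plays Z (best of 14, 0, 20); Nexon gets 16.
Among 0, 7, 16, the best is 16 at Gamma. Subgame-perfect outcome: (Gamma, Z) with payoffs (16, 20).

16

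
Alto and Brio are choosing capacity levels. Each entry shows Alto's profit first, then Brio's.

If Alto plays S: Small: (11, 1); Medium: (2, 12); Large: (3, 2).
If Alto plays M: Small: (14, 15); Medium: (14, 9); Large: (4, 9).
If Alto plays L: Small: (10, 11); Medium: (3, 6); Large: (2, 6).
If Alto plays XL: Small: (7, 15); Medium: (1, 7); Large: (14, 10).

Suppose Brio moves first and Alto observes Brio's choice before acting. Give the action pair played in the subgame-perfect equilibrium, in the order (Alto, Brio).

(M, Small)

Backward induction with Brio moving first.
- Small: Alto compares 11, 14, 10, 7 and picks M; Brio would get 15.
- Medium: Alto compares 2, 14, 3, 1 and picks M; Brio would get 9.
- Large: Alto compares 3, 4, 2, 14 and picks XL; Brio would get 10.
Maximizing over 15, 9, 10, Brio chooses Small. Subgame-perfect outcome: (M, Small) with payoffs (14, 15).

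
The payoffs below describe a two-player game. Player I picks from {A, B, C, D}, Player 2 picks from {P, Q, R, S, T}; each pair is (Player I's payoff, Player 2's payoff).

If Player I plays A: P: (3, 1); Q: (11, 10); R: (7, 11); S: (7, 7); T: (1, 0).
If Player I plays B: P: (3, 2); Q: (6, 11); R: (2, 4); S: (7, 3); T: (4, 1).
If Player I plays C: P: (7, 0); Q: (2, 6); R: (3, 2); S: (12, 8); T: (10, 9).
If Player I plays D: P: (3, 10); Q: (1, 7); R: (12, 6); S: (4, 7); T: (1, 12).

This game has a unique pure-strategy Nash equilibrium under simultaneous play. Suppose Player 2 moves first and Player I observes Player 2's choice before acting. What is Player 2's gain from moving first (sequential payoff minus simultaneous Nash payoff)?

1

Solve by backward induction (Player 2 leads).
- P: Player I compares 3, 3, 7, 3 and picks C; Player 2 would get 0.
- Q: Player I compares 11, 6, 2, 1 and picks A; Player 2 would get 10.
- R: Player I compares 7, 2, 3, 12 and picks D; Player 2 would get 6.
- S: Player I compares 7, 7, 12, 4 and picks C; Player 2 would get 8.
- T: Player I compares 1, 4, 10, 1 and picks C; Player 2 would get 9.
Among 0, 10, 6, 8, 9, the best is 10 at Q. Subgame-perfect outcome: (A, Q) with payoffs (11, 10).
Under simultaneous play:
Player I's best replies: P→C; Q→A; R→D; S→C; T→C.
Player 2's best replies: A→R; B→Q; C→T; D→T.
Only (C, T) has each player best-responding; Nash payoffs (10, 9).
Player 2's commitment gain: 10 − 9 = 1.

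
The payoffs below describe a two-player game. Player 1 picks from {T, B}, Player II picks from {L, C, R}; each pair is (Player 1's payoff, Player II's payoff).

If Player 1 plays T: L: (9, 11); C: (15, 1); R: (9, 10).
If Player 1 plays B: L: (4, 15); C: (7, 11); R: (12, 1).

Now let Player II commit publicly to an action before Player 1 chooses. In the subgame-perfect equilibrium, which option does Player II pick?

Solve by backward induction (Player II leads).
- L: Player 1 compares 9, 4 and picks T; Player II would get 11.
- C: Player 1 compares 15, 7 and picks T; Player II would get 1.
- R: Player 1 compares 9, 12 and picks B; Player II would get 1.
Player II's induced payoffs are 11, 1, 1, so Player II commits to L. Subgame-perfect outcome: (T, L) with payoffs (9, 11).

L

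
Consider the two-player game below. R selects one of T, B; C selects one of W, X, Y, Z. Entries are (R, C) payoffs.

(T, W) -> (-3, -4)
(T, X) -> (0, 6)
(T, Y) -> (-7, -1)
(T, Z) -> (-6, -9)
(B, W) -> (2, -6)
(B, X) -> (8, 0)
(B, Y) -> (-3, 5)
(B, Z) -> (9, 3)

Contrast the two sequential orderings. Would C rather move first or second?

second

If R leads: C's best replies are T→X, B→Y; R's induced payoffs 0, -3; outcome (T, X), payoffs (0, 6).
If C leads: R's best replies are W→B, X→B, Y→B, Z→B; C's induced payoffs -6, 0, 5, 3; outcome (B, Y), payoffs (-3, 5).
C gets 5 moving first and 6 moving second, so C prefers to move second.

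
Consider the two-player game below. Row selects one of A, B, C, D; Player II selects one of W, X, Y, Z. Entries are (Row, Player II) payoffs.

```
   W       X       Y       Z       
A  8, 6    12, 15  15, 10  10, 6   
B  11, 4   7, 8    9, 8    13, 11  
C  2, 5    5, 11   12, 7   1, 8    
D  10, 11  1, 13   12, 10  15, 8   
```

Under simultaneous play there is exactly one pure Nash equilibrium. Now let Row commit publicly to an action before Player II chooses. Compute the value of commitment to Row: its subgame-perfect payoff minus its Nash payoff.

Backward induction with Row moving first.
- A: Player II compares 6, 15, 10, 6 and picks X; Row would get 12.
- B: Player II compares 4, 8, 8, 11 and picks Z; Row would get 13.
- C: Player II compares 5, 11, 7, 8 and picks X; Row would get 5.
- D: Player II compares 11, 13, 10, 8 and picks X; Row would get 1.
Row's induced payoffs are 12, 13, 5, 1, so Row commits to B. Subgame-perfect outcome: (B, Z) with payoffs (13, 11).
For the simultaneous game, intersect best replies.
Row's best replies: W→B; X→A; Y→A; Z→D.
Player II's best replies: A→X; B→Z; C→X; D→X.
The unique mutual best reply is (A, X), giving (12, 15).
Row's commitment gain: 13 − 12 = 1.

1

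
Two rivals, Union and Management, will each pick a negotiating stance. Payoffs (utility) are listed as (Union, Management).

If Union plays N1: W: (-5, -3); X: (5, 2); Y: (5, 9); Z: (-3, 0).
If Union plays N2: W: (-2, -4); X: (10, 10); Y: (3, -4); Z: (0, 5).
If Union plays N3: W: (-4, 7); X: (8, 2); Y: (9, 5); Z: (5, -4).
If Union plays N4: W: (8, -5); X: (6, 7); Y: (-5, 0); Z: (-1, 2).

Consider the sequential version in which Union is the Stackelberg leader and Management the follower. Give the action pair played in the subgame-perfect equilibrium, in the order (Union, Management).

Solve by backward induction (Union leads).
- N1: Management compares -3, 2, 9, 0 and picks Y; Union would get 5.
- N2: Management compares -4, 10, -4, 5 and picks X; Union would get 10.
- N3: Management compares 7, 2, 5, -4 and picks W; Union would get -4.
- N4: Management compares -5, 7, 0, 2 and picks X; Union would get 6.
Maximizing over 5, 10, -4, 6, Union chooses N2. Subgame-perfect outcome: (N2, X) with payoffs (10, 10).

(N2, X)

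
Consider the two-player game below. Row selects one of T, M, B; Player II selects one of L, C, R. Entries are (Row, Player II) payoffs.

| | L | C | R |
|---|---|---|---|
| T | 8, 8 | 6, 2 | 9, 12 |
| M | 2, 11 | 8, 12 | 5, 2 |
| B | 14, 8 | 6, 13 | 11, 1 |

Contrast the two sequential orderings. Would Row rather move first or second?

first

If Row leads: Player II's best replies are T→R, M→C, B→C; Row's induced payoffs 9, 8, 6; outcome (T, R), payoffs (9, 12).
If Player II leads: Row's best replies are L→B, C→M, R→B; Player II's induced payoffs 8, 12, 1; outcome (M, C), payoffs (8, 12).
Row gets 9 moving first and 8 moving second, so Row prefers to move first.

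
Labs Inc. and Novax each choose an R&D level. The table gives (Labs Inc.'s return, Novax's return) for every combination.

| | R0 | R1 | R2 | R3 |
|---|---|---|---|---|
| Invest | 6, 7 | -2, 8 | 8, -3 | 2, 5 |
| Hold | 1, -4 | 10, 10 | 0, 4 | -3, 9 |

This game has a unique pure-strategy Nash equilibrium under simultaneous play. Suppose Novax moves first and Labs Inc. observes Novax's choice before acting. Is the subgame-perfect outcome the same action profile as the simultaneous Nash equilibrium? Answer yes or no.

yes

Labs Inc. best-responds to each possible Novax move:
- R0 → Labs Inc. plays Invest (best of 6, 1); Novax gets 7.
- R1 → Labs Inc. plays Hold (best of -2, 10); Novax gets 10.
- R2 → Labs Inc. plays Invest (best of 8, 0); Novax gets -3.
- R3 → Labs Inc. plays Invest (best of 2, -3); Novax gets 5.
Maximizing over 7, 10, -3, 5, Novax chooses R1. Subgame-perfect outcome: (Hold, R1) with payoffs (10, 10).
Under simultaneous play:
Labs Inc.'s best replies: R0→Invest; R1→Hold; R2→Invest; R3→Invest.
Novax's best replies: Invest→R1; Hold→R1.
Only (Hold, R1) has each player best-responding; Nash payoffs (10, 10).
Sequential outcome (Hold, R1) coincides with the Nash profile (Hold, R1).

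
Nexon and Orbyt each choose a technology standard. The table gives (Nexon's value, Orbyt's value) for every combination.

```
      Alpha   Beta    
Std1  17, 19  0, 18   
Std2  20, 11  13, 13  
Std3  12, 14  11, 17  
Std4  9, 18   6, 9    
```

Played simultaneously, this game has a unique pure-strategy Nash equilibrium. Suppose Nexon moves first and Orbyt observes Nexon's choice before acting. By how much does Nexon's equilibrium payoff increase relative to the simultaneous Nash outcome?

4

Solve by backward induction (Nexon leads).
- Std1: Orbyt compares 19, 18 and picks Alpha; Nexon would get 17.
- Std2: Orbyt compares 11, 13 and picks Beta; Nexon would get 13.
- Std3: Orbyt compares 14, 17 and picks Beta; Nexon would get 11.
- Std4: Orbyt compares 18, 9 and picks Alpha; Nexon would get 9.
Nexon's induced payoffs are 17, 13, 11, 9, so Nexon commits to Std1. Subgame-perfect outcome: (Std1, Alpha) with payoffs (17, 19).
For the simultaneous game, intersect best replies.
Nexon's best replies: Alpha→Std2; Beta→Std2.
Orbyt's best replies: Std1→Alpha; Std2→Beta; Std3→Beta; Std4→Alpha.
The unique mutual best reply is (Std2, Beta), giving (13, 13).
Nexon's commitment gain: 17 − 13 = 4.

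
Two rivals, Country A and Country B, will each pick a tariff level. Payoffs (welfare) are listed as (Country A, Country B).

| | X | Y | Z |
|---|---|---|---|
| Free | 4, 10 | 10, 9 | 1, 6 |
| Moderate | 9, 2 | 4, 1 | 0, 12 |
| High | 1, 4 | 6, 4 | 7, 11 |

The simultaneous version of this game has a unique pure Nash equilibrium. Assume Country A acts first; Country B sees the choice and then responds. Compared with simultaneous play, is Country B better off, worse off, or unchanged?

unchanged

Backward induction with Country A moving first.
- Free: Country B compares 10, 9, 6 and picks X; Country A would get 4.
- Moderate: Country B compares 2, 1, 12 and picks Z; Country A would get 0.
- High: Country B compares 4, 4, 11 and picks Z; Country A would get 7.
Country A's induced payoffs are 4, 0, 7, so Country A commits to High. Subgame-perfect outcome: (High, Z) with payoffs (7, 11).
For the simultaneous game, intersect best replies.
Country A's best replies: X→Moderate; Y→Free; Z→High.
Country B's best replies: Free→X; Moderate→Z; High→Z.
The unique mutual best reply is (High, Z), giving (7, 11).
Country B earns 11 sequentially versus 11 at the Nash outcome: unchanged.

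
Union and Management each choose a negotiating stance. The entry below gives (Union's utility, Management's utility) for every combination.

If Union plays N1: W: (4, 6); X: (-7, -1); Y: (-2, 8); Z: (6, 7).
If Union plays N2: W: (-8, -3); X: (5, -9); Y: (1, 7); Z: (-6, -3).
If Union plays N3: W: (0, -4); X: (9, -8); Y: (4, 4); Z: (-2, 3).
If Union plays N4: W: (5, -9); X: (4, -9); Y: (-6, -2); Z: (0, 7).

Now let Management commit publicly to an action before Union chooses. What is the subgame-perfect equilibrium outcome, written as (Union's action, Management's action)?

Work backward from Union's decision.
- W: BR = N4, leader payoff -9.
- X: BR = N3, leader payoff -8.
- Y: BR = N3, leader payoff 4.
- Z: BR = N1, leader payoff 7.
Management's induced payoffs are -9, -8, 4, 7, so Management commits to Z. Subgame-perfect outcome: (N1, Z) with payoffs (6, 7).

(N1, Z)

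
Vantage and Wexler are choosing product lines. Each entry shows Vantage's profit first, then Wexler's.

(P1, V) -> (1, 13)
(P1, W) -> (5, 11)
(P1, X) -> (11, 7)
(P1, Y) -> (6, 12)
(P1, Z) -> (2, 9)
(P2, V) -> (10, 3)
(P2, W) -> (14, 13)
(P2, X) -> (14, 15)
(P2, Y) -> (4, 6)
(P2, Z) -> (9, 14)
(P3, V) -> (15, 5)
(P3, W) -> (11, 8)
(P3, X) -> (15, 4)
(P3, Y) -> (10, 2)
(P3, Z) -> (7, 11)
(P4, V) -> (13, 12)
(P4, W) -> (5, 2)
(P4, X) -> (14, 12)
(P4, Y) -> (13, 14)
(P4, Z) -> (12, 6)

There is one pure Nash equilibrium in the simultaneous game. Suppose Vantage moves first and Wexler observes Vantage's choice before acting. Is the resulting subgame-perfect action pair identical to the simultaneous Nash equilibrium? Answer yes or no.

Work backward from Wexler's decision.
- P1 → Wexler plays V (best of 13, 11, 7, 12, 9); Vantage gets 1.
- P2 → Wexler plays X (best of 3, 13, 15, 6, 14); Vantage gets 14.
- P3 → Wexler plays Z (best of 5, 8, 4, 2, 11); Vantage gets 7.
- P4 → Wexler plays Y (best of 12, 2, 12, 14, 6); Vantage gets 13.
Maximizing over 1, 14, 7, 13, Vantage chooses P2. Subgame-perfect outcome: (P2, X) with payoffs (14, 15).
Now find the simultaneous Nash equilibrium.
Vantage's best replies: V→P3; W→P2; X→P3; Y→P4; Z→P4.
Wexler's best replies: P1→V; P2→X; P3→Z; P4→Y.
Only (P4, Y) has each player best-responding; Nash payoffs (13, 14).
Sequential outcome (P2, X) differs from the Nash profile (P4, Y).

no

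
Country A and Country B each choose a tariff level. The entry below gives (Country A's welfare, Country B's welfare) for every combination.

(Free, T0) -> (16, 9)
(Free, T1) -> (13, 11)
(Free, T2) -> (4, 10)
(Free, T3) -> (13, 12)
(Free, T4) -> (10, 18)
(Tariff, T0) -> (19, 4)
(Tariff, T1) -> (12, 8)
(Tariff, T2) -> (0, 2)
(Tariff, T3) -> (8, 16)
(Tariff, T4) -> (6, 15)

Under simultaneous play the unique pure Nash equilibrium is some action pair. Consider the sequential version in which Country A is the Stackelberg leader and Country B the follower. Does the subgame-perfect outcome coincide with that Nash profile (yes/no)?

Country B best-responds to each possible Country A move:
- Free: BR = T4, leader payoff 10.
- Tariff: BR = T3, leader payoff 8.
Maximizing over 10, 8, Country A chooses Free. Subgame-perfect outcome: (Free, T4) with payoffs (10, 18).
For the simultaneous game, intersect best replies.
Country A's best replies: T0→Tariff; T1→Free; T2→Free; T3→Free; T4→Free.
Country B's best replies: Free→T4; Tariff→T3.
Only (Free, T4) has each player best-responding; Nash payoffs (10, 18).
Sequential outcome (Free, T4) coincides with the Nash profile (Free, T4).

yes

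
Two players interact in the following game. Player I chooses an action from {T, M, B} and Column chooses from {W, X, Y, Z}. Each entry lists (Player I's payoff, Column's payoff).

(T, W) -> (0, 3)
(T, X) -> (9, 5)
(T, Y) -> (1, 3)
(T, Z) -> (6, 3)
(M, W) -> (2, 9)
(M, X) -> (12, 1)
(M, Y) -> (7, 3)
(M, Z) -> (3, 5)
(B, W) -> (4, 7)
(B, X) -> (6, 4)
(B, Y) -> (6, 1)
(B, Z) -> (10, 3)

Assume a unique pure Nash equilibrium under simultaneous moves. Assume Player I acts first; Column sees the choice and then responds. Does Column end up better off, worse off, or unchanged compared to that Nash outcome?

Column best-responds to each possible Player I move:
- T: BR = X, leader payoff 9.
- M: BR = W, leader payoff 2.
- B: BR = W, leader payoff 4.
Among 9, 2, 4, the best is 9 at T. Subgame-perfect outcome: (T, X) with payoffs (9, 5).
Now find the simultaneous Nash equilibrium.
Player I's best replies: W→B; X→M; Y→M; Z→B.
Column's best replies: T→X; M→W; B→W.
The unique mutual best reply is (B, W), giving (4, 7).
Column earns 5 sequentially versus 7 at the Nash outcome: worse off.

worse off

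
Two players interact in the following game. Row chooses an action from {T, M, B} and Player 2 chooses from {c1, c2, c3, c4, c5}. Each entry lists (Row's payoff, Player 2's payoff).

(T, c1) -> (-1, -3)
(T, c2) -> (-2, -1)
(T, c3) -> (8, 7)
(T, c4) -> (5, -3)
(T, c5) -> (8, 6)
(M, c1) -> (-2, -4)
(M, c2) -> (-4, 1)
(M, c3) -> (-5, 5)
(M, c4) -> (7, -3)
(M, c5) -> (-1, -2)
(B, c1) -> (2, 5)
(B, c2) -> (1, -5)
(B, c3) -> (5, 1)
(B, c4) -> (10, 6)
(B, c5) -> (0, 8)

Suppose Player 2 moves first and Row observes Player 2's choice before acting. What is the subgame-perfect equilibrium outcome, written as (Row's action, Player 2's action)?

(T, c3)

Solve by backward induction (Player 2 leads).
- c1 → Row plays B (best of -1, -2, 2); Player 2 gets 5.
- c2 → Row plays B (best of -2, -4, 1); Player 2 gets -5.
- c3 → Row plays T (best of 8, -5, 5); Player 2 gets 7.
- c4 → Row plays B (best of 5, 7, 10); Player 2 gets 6.
- c5 → Row plays T (best of 8, -1, 0); Player 2 gets 6.
Among 5, -5, 7, 6, 6, the best is 7 at c3. Subgame-perfect outcome: (T, c3) with payoffs (8, 7).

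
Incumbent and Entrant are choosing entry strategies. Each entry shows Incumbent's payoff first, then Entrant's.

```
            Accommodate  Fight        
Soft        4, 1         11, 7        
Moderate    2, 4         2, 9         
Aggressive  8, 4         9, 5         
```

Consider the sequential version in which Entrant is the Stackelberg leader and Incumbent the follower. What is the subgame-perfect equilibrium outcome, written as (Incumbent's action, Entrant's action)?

Work backward from Incumbent's decision.
- Accommodate: BR = Aggressive, leader payoff 4.
- Fight: BR = Soft, leader payoff 7.
Among 4, 7, the best is 7 at Fight. Subgame-perfect outcome: (Soft, Fight) with payoffs (11, 7).

(Soft, Fight)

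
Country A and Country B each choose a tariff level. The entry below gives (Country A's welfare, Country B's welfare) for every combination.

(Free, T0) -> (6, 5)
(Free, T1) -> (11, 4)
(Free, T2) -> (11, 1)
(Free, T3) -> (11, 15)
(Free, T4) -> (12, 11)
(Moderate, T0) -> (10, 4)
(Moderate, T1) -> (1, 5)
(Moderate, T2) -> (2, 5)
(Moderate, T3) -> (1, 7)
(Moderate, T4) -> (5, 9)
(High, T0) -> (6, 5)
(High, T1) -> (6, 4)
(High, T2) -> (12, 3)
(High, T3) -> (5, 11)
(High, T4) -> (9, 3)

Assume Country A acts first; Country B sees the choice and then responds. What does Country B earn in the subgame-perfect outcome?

Work backward from Country B's decision.
- Free → Country B plays T3 (best of 5, 4, 1, 15, 11); Country A gets 11.
- Moderate → Country B plays T4 (best of 4, 5, 5, 7, 9); Country A gets 5.
- High → Country B plays T3 (best of 5, 4, 3, 11, 3); Country A gets 5.
Maximizing over 11, 5, 5, Country A chooses Free. Subgame-perfect outcome: (Free, T3) with payoffs (11, 15).

15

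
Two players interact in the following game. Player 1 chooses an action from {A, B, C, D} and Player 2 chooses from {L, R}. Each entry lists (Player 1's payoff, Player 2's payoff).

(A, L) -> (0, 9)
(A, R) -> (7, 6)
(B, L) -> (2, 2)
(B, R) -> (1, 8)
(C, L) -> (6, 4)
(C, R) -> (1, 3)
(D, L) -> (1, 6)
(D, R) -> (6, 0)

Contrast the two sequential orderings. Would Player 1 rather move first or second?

If Player 1 leads: Player 2's best replies are A→L, B→R, C→L, D→L; Player 1's induced payoffs 0, 1, 6, 1; outcome (C, L), payoffs (6, 4).
If Player 2 leads: Player 1's best replies are L→C, R→A; Player 2's induced payoffs 4, 6; outcome (A, R), payoffs (7, 6).
Player 1 gets 6 moving first and 7 moving second, so Player 1 prefers to move second.

second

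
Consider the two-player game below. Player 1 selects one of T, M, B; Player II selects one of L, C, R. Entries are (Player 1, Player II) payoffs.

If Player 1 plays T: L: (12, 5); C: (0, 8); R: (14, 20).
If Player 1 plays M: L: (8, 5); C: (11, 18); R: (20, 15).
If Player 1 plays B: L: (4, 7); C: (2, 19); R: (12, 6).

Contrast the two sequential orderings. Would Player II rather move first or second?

second

If Player 1 leads: Player II's best replies are T→R, M→C, B→C; Player 1's induced payoffs 14, 11, 2; outcome (T, R), payoffs (14, 20).
If Player II leads: Player 1's best replies are L→T, C→M, R→M; Player II's induced payoffs 5, 18, 15; outcome (M, C), payoffs (11, 18).
Player II gets 18 moving first and 20 moving second, so Player II prefers to move second.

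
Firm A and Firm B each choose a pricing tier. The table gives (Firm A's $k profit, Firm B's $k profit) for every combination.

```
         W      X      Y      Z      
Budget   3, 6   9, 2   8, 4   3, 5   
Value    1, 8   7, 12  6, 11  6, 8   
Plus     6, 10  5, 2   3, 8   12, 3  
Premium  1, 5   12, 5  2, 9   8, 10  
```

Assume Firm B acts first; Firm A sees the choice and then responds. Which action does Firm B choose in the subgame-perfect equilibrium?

Solve by backward induction (Firm B leads).
- W → Firm A plays Plus (best of 3, 1, 6, 1); Firm B gets 10.
- X → Firm A plays Premium (best of 9, 7, 5, 12); Firm B gets 5.
- Y → Firm A plays Budget (best of 8, 6, 3, 2); Firm B gets 4.
- Z → Firm A plays Plus (best of 3, 6, 12, 8); Firm B gets 3.
Firm B's induced payoffs are 10, 5, 4, 3, so Firm B commits to W. Subgame-perfect outcome: (Plus, W) with payoffs (6, 10).

W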